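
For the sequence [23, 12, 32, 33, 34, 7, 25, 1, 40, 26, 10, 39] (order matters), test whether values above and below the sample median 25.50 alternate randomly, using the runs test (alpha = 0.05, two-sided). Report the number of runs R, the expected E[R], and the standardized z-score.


Step 1: Compute median = 25.50; label A = above, B = below.
Labels in order: BBAAABBBAABA  (n_A = 6, n_B = 6)
Step 2: Count runs R = 6.
Step 3: Under H0 (random ordering), E[R] = 2*n_A*n_B/(n_A+n_B) + 1 = 2*6*6/12 + 1 = 7.0000.
        Var[R] = 2*n_A*n_B*(2*n_A*n_B - n_A - n_B) / ((n_A+n_B)^2 * (n_A+n_B-1)) = 4320/1584 = 2.7273.
        SD[R] = 1.6514.
Step 4: Continuity-corrected z = (R + 0.5 - E[R]) / SD[R] = (6 + 0.5 - 7.0000) / 1.6514 = -0.3028.
Step 5: Two-sided p-value via normal approximation = 2*(1 - Phi(|z|)) = 0.762069.
Step 6: alpha = 0.05. fail to reject H0.

R = 6, z = -0.3028, p = 0.762069, fail to reject H0.


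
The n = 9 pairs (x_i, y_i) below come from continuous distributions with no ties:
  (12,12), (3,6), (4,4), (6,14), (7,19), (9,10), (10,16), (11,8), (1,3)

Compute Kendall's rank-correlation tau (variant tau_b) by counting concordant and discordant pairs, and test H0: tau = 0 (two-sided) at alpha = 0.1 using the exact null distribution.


Step 1: Enumerate the 36 unordered pairs (i,j) with i<j and classify each by sign(x_j-x_i) * sign(y_j-y_i).
  (1,2):dx=-9,dy=-6->C; (1,3):dx=-8,dy=-8->C; (1,4):dx=-6,dy=+2->D; (1,5):dx=-5,dy=+7->D
  (1,6):dx=-3,dy=-2->C; (1,7):dx=-2,dy=+4->D; (1,8):dx=-1,dy=-4->C; (1,9):dx=-11,dy=-9->C
  (2,3):dx=+1,dy=-2->D; (2,4):dx=+3,dy=+8->C; (2,5):dx=+4,dy=+13->C; (2,6):dx=+6,dy=+4->C
  (2,7):dx=+7,dy=+10->C; (2,8):dx=+8,dy=+2->C; (2,9):dx=-2,dy=-3->C; (3,4):dx=+2,dy=+10->C
  (3,5):dx=+3,dy=+15->C; (3,6):dx=+5,dy=+6->C; (3,7):dx=+6,dy=+12->C; (3,8):dx=+7,dy=+4->C
  (3,9):dx=-3,dy=-1->C; (4,5):dx=+1,dy=+5->C; (4,6):dx=+3,dy=-4->D; (4,7):dx=+4,dy=+2->C
  (4,8):dx=+5,dy=-6->D; (4,9):dx=-5,dy=-11->C; (5,6):dx=+2,dy=-9->D; (5,7):dx=+3,dy=-3->D
  (5,8):dx=+4,dy=-11->D; (5,9):dx=-6,dy=-16->C; (6,7):dx=+1,dy=+6->C; (6,8):dx=+2,dy=-2->D
  (6,9):dx=-8,dy=-7->C; (7,8):dx=+1,dy=-8->D; (7,9):dx=-9,dy=-13->C; (8,9):dx=-10,dy=-5->C
Step 2: C = 25, D = 11, total pairs = 36.
Step 3: tau = (C - D)/(n(n-1)/2) = (25 - 11)/36 = 0.388889.
Step 4: Exact two-sided p-value (enumerate n! = 362880 permutations of y under H0): p = 0.180181.
Step 5: alpha = 0.1. fail to reject H0.

tau_b = 0.3889 (C=25, D=11), p = 0.180181, fail to reject H0.


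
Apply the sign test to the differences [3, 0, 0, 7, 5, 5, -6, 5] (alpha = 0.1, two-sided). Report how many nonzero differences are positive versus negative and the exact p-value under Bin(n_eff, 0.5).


Step 1: Discard zero differences. Original n = 8; n_eff = number of nonzero differences = 6.
Nonzero differences (with sign): +3, +7, +5, +5, -6, +5
Step 2: Count signs: positive = 5, negative = 1.
Step 3: Under H0: P(positive) = 0.5, so the number of positives S ~ Bin(6, 0.5).
Step 4: Two-sided exact p-value = sum of Bin(6,0.5) probabilities at or below the observed probability = 0.218750.
Step 5: alpha = 0.1. fail to reject H0.

n_eff = 6, pos = 5, neg = 1, p = 0.218750, fail to reject H0.


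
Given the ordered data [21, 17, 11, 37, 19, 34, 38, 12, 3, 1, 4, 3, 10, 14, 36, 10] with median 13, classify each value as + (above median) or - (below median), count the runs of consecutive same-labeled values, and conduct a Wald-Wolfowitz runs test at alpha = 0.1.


Step 1: Compute median = 13; label A = above, B = below.
Labels in order: AABAAAABBBBBBAAB  (n_A = 8, n_B = 8)
Step 2: Count runs R = 6.
Step 3: Under H0 (random ordering), E[R] = 2*n_A*n_B/(n_A+n_B) + 1 = 2*8*8/16 + 1 = 9.0000.
        Var[R] = 2*n_A*n_B*(2*n_A*n_B - n_A - n_B) / ((n_A+n_B)^2 * (n_A+n_B-1)) = 14336/3840 = 3.7333.
        SD[R] = 1.9322.
Step 4: Continuity-corrected z = (R + 0.5 - E[R]) / SD[R] = (6 + 0.5 - 9.0000) / 1.9322 = -1.2939.
Step 5: Two-sided p-value via normal approximation = 2*(1 - Phi(|z|)) = 0.195709.
Step 6: alpha = 0.1. fail to reject H0.

R = 6, z = -1.2939, p = 0.195709, fail to reject H0.


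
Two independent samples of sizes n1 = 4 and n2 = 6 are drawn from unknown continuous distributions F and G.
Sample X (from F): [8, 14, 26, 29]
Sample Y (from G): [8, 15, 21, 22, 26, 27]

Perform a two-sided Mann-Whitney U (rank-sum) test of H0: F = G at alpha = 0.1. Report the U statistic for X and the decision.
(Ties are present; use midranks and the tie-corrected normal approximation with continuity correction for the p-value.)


Step 1: Combine and sort all 10 observations; assign midranks.
sorted (value, group): (8,X), (8,Y), (14,X), (15,Y), (21,Y), (22,Y), (26,X), (26,Y), (27,Y), (29,X)
ranks: 8->1.5, 8->1.5, 14->3, 15->4, 21->5, 22->6, 26->7.5, 26->7.5, 27->9, 29->10
Step 2: Rank sum for X: R1 = 1.5 + 3 + 7.5 + 10 = 22.
Step 3: U_X = R1 - n1(n1+1)/2 = 22 - 4*5/2 = 22 - 10 = 12.
       U_Y = n1*n2 - U_X = 24 - 12 = 12.
Step 4: Ties are present, so use the tie-corrected normal approximation (with continuity correction) for the p-value.
Step 5: p-value = 1.000000; compare to alpha = 0.1. fail to reject H0.

U_X = 12, p = 1.000000, fail to reject H0 at alpha = 0.1.


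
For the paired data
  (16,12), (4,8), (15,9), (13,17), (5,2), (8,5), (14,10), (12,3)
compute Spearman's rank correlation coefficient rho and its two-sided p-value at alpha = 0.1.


Step 1: Rank x and y separately (midranks; no ties here).
rank(x): 16->8, 4->1, 15->7, 13->5, 5->2, 8->3, 14->6, 12->4
rank(y): 12->7, 8->4, 9->5, 17->8, 2->1, 5->3, 10->6, 3->2
Step 2: d_i = R_x(i) - R_y(i); compute d_i^2.
  (8-7)^2=1, (1-4)^2=9, (7-5)^2=4, (5-8)^2=9, (2-1)^2=1, (3-3)^2=0, (6-6)^2=0, (4-2)^2=4
sum(d^2) = 28.
Step 3: rho = 1 - 6*28 / (8*(8^2 - 1)) = 1 - 168/504 = 0.666667.
Step 4: Under H0, t = rho * sqrt((n-2)/(1-rho^2)) = 2.1909 ~ t(6).
Step 5: Two-sided p-value from the t-distribution with 6 df = 0.070988.
Step 6: alpha = 0.1. reject H0.

rho = 0.6667, p = 0.070988, reject H0 at alpha = 0.1.


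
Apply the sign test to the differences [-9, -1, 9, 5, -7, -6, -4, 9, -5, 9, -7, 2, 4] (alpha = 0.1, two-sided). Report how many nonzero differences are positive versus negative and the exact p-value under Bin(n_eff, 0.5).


Step 1: Discard zero differences. Original n = 13; n_eff = number of nonzero differences = 13.
Nonzero differences (with sign): -9, -1, +9, +5, -7, -6, -4, +9, -5, +9, -7, +2, +4
Step 2: Count signs: positive = 6, negative = 7.
Step 3: Under H0: P(positive) = 0.5, so the number of positives S ~ Bin(13, 0.5).
Step 4: Two-sided exact p-value = sum of Bin(13,0.5) probabilities at or below the observed probability = 1.000000.
Step 5: alpha = 0.1. fail to reject H0.

n_eff = 13, pos = 6, neg = 7, p = 1.000000, fail to reject H0.


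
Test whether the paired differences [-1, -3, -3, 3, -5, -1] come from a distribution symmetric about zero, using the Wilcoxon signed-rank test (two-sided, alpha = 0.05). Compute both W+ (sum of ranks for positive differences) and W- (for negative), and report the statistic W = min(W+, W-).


Step 1: Drop any zero differences (none here) and take |d_i|.
|d| = [1, 3, 3, 3, 5, 1]
Step 2: Midrank |d_i| (ties get averaged ranks).
ranks: |1|->1.5, |3|->4, |3|->4, |3|->4, |5|->6, |1|->1.5
Step 3: Attach original signs; sum ranks with positive sign and with negative sign.
W+ = 4 = 4
W- = 1.5 + 4 + 4 + 6 + 1.5 = 17
(Check: W+ + W- = 21 should equal n(n+1)/2 = 21.)
Step 4: Test statistic W = min(W+, W-) = 4.
Step 5: Ties in |d|, so use the tie-corrected normal approximation.
        E[W] = n(n+1)/4 = 6*7/4 = 10.5.
        Tie groups: |d|=1 (t=2), |d|=3 (t=3); sum(t^3 - t) = 30.
        Var[W] = n(n+1)(2n+1)/24 - sum(t^3-t)/48 = 546/24 - 30/48 = 22.125.
        z = (W - E[W]) / sqrt(Var[W]) = (4 - 10.5) / 4.7037 = -1.3819.
        Two-sided p = 2*Phi(z) = 0.167007.
Step 6: alpha = 0.05. fail to reject H0.

W+ = 4, W- = 17, W = min = 4, p = 0.167007, fail to reject H0.


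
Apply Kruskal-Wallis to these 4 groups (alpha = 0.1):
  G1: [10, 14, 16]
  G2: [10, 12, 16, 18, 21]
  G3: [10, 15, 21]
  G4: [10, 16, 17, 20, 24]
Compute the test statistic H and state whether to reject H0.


Step 1: Combine all N = 16 observations and assign midranks.
sorted (value, group, rank): (10,G1,2.5), (10,G2,2.5), (10,G3,2.5), (10,G4,2.5), (12,G2,5), (14,G1,6), (15,G3,7), (16,G1,9), (16,G2,9), (16,G4,9), (17,G4,11), (18,G2,12), (20,G4,13), (21,G2,14.5), (21,G3,14.5), (24,G4,16)
Step 2: Sum ranks within each group.
R_1 = 17.5 (n_1 = 3)
R_2 = 43 (n_2 = 5)
R_3 = 24 (n_3 = 3)
R_4 = 51.5 (n_4 = 5)
Step 3: H = 12/(N(N+1)) * sum(R_i^2/n_i) - 3(N+1)
     = 12/(16*17) * (17.5^2/3 + 43^2/5 + 24^2/3 + 51.5^2/5) - 3*17
     = 0.044118 * 1194.33 - 51
     = 1.691176.
Step 4: Ties present; correction factor C = 1 - 90/(16^3 - 16) = 0.977941. Corrected H = 1.691176 / 0.977941 = 1.729323.
Step 5: Under H0, H ~ chi^2(3); p-value = 0.630434.
Step 6: alpha = 0.1. fail to reject H0.

H = 1.7293, df = 3, p = 0.630434, fail to reject H0.


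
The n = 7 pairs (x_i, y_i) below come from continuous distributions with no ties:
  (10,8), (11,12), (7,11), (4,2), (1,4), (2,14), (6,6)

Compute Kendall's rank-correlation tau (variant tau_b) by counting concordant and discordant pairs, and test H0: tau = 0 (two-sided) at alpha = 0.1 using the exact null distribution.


Step 1: Enumerate the 21 unordered pairs (i,j) with i<j and classify each by sign(x_j-x_i) * sign(y_j-y_i).
  (1,2):dx=+1,dy=+4->C; (1,3):dx=-3,dy=+3->D; (1,4):dx=-6,dy=-6->C; (1,5):dx=-9,dy=-4->C
  (1,6):dx=-8,dy=+6->D; (1,7):dx=-4,dy=-2->C; (2,3):dx=-4,dy=-1->C; (2,4):dx=-7,dy=-10->C
  (2,5):dx=-10,dy=-8->C; (2,6):dx=-9,dy=+2->D; (2,7):dx=-5,dy=-6->C; (3,4):dx=-3,dy=-9->C
  (3,5):dx=-6,dy=-7->C; (3,6):dx=-5,dy=+3->D; (3,7):dx=-1,dy=-5->C; (4,5):dx=-3,dy=+2->D
  (4,6):dx=-2,dy=+12->D; (4,7):dx=+2,dy=+4->C; (5,6):dx=+1,dy=+10->C; (5,7):dx=+5,dy=+2->C
  (6,7):dx=+4,dy=-8->D
Step 2: C = 14, D = 7, total pairs = 21.
Step 3: tau = (C - D)/(n(n-1)/2) = (14 - 7)/21 = 0.333333.
Step 4: Exact two-sided p-value (enumerate n! = 5040 permutations of y under H0): p = 0.381349.
Step 5: alpha = 0.1. fail to reject H0.

tau_b = 0.3333 (C=14, D=7), p = 0.381349, fail to reject H0.


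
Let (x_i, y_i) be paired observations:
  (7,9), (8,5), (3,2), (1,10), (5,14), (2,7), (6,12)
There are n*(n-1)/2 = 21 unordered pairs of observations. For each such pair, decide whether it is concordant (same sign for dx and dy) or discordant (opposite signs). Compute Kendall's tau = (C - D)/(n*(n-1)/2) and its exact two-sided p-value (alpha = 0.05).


Step 1: Enumerate the 21 unordered pairs (i,j) with i<j and classify each by sign(x_j-x_i) * sign(y_j-y_i).
  (1,2):dx=+1,dy=-4->D; (1,3):dx=-4,dy=-7->C; (1,4):dx=-6,dy=+1->D; (1,5):dx=-2,dy=+5->D
  (1,6):dx=-5,dy=-2->C; (1,7):dx=-1,dy=+3->D; (2,3):dx=-5,dy=-3->C; (2,4):dx=-7,dy=+5->D
  (2,5):dx=-3,dy=+9->D; (2,6):dx=-6,dy=+2->D; (2,7):dx=-2,dy=+7->D; (3,4):dx=-2,dy=+8->D
  (3,5):dx=+2,dy=+12->C; (3,6):dx=-1,dy=+5->D; (3,7):dx=+3,dy=+10->C; (4,5):dx=+4,dy=+4->C
  (4,6):dx=+1,dy=-3->D; (4,7):dx=+5,dy=+2->C; (5,6):dx=-3,dy=-7->C; (5,7):dx=+1,dy=-2->D
  (6,7):dx=+4,dy=+5->C
Step 2: C = 9, D = 12, total pairs = 21.
Step 3: tau = (C - D)/(n(n-1)/2) = (9 - 12)/21 = -0.142857.
Step 4: Exact two-sided p-value (enumerate n! = 5040 permutations of y under H0): p = 0.772619.
Step 5: alpha = 0.05. fail to reject H0.

tau_b = -0.1429 (C=9, D=12), p = 0.772619, fail to reject H0.


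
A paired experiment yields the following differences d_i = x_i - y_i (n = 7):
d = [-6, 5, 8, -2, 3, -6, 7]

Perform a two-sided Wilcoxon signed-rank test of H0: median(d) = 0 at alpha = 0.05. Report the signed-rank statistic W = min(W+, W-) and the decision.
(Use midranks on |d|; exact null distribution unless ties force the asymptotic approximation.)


Step 1: Drop any zero differences (none here) and take |d_i|.
|d| = [6, 5, 8, 2, 3, 6, 7]
Step 2: Midrank |d_i| (ties get averaged ranks).
ranks: |6|->4.5, |5|->3, |8|->7, |2|->1, |3|->2, |6|->4.5, |7|->6
Step 3: Attach original signs; sum ranks with positive sign and with negative sign.
W+ = 3 + 7 + 2 + 6 = 18
W- = 4.5 + 1 + 4.5 = 10
(Check: W+ + W- = 28 should equal n(n+1)/2 = 28.)
Step 4: Test statistic W = min(W+, W-) = 10.
Step 5: Ties in |d|, so use the tie-corrected normal approximation.
        E[W] = n(n+1)/4 = 7*8/4 = 14.
        Tie groups: |d|=6 (t=2); sum(t^3 - t) = 6.
        Var[W] = n(n+1)(2n+1)/24 - sum(t^3-t)/48 = 840/24 - 6/48 = 34.875.
        z = (W - E[W]) / sqrt(Var[W]) = (10 - 14) / 5.9055 = -0.6773.
        Two-sided p = 2*Phi(z) = 0.498194.
Step 6: alpha = 0.05. fail to reject H0.

W+ = 18, W- = 10, W = min = 10, p = 0.498194, fail to reject H0.


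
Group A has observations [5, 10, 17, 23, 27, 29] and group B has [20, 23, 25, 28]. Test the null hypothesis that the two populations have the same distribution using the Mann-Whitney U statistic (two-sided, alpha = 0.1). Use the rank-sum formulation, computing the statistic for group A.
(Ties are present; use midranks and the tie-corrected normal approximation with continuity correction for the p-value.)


Step 1: Combine and sort all 10 observations; assign midranks.
sorted (value, group): (5,X), (10,X), (17,X), (20,Y), (23,X), (23,Y), (25,Y), (27,X), (28,Y), (29,X)
ranks: 5->1, 10->2, 17->3, 20->4, 23->5.5, 23->5.5, 25->7, 27->8, 28->9, 29->10
Step 2: Rank sum for X: R1 = 1 + 2 + 3 + 5.5 + 8 + 10 = 29.5.
Step 3: U_X = R1 - n1(n1+1)/2 = 29.5 - 6*7/2 = 29.5 - 21 = 8.5.
       U_Y = n1*n2 - U_X = 24 - 8.5 = 15.5.
Step 4: Ties are present, so use the tie-corrected normal approximation (with continuity correction) for the p-value.
Step 5: p-value = 0.521166; compare to alpha = 0.1. fail to reject H0.

U_X = 8.5, p = 0.521166, fail to reject H0 at alpha = 0.1.


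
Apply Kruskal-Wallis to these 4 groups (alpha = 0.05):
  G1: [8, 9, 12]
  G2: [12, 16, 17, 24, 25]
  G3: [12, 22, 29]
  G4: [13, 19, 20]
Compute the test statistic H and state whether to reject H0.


Step 1: Combine all N = 14 observations and assign midranks.
sorted (value, group, rank): (8,G1,1), (9,G1,2), (12,G1,4), (12,G2,4), (12,G3,4), (13,G4,6), (16,G2,7), (17,G2,8), (19,G4,9), (20,G4,10), (22,G3,11), (24,G2,12), (25,G2,13), (29,G3,14)
Step 2: Sum ranks within each group.
R_1 = 7 (n_1 = 3)
R_2 = 44 (n_2 = 5)
R_3 = 29 (n_3 = 3)
R_4 = 25 (n_4 = 3)
Step 3: H = 12/(N(N+1)) * sum(R_i^2/n_i) - 3(N+1)
     = 12/(14*15) * (7^2/3 + 44^2/5 + 29^2/3 + 25^2/3) - 3*15
     = 0.057143 * 892.2 - 45
     = 5.982857.
Step 4: Ties present; correction factor C = 1 - 24/(14^3 - 14) = 0.991209. Corrected H = 5.982857 / 0.991209 = 6.035920.
Step 5: Under H0, H ~ chi^2(3); p-value = 0.109876.
Step 6: alpha = 0.05. fail to reject H0.

H = 6.0359, df = 3, p = 0.109876, fail to reject H0.


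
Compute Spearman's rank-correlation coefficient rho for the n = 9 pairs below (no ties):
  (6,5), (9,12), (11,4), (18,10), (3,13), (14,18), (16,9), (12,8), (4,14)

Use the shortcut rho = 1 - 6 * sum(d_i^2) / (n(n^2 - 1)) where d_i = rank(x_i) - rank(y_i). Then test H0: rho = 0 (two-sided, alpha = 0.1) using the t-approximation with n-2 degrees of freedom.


Step 1: Rank x and y separately (midranks; no ties here).
rank(x): 6->3, 9->4, 11->5, 18->9, 3->1, 14->7, 16->8, 12->6, 4->2
rank(y): 5->2, 12->6, 4->1, 10->5, 13->7, 18->9, 9->4, 8->3, 14->8
Step 2: d_i = R_x(i) - R_y(i); compute d_i^2.
  (3-2)^2=1, (4-6)^2=4, (5-1)^2=16, (9-5)^2=16, (1-7)^2=36, (7-9)^2=4, (8-4)^2=16, (6-3)^2=9, (2-8)^2=36
sum(d^2) = 138.
Step 3: rho = 1 - 6*138 / (9*(9^2 - 1)) = 1 - 828/720 = -0.150000.
Step 4: Under H0, t = rho * sqrt((n-2)/(1-rho^2)) = -0.4014 ~ t(7).
Step 5: Two-sided p-value from the t-distribution with 7 df = 0.700094.
Step 6: alpha = 0.1. fail to reject H0.

rho = -0.1500, p = 0.700094, fail to reject H0 at alpha = 0.1.


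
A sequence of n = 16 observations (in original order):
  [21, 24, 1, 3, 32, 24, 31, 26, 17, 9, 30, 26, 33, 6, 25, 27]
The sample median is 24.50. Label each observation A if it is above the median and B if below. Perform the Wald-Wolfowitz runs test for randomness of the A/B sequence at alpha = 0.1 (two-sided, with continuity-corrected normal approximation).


Step 1: Compute median = 24.50; label A = above, B = below.
Labels in order: BBBBABAABBAAABAA  (n_A = 8, n_B = 8)
Step 2: Count runs R = 8.
Step 3: Under H0 (random ordering), E[R] = 2*n_A*n_B/(n_A+n_B) + 1 = 2*8*8/16 + 1 = 9.0000.
        Var[R] = 2*n_A*n_B*(2*n_A*n_B - n_A - n_B) / ((n_A+n_B)^2 * (n_A+n_B-1)) = 14336/3840 = 3.7333.
        SD[R] = 1.9322.
Step 4: Continuity-corrected z = (R + 0.5 - E[R]) / SD[R] = (8 + 0.5 - 9.0000) / 1.9322 = -0.2588.
Step 5: Two-sided p-value via normal approximation = 2*(1 - Phi(|z|)) = 0.795809.
Step 6: alpha = 0.1. fail to reject H0.

R = 8, z = -0.2588, p = 0.795809, fail to reject H0.


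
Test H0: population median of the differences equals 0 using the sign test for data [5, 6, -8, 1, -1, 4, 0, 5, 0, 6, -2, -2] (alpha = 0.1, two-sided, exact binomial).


Step 1: Discard zero differences. Original n = 12; n_eff = number of nonzero differences = 10.
Nonzero differences (with sign): +5, +6, -8, +1, -1, +4, +5, +6, -2, -2
Step 2: Count signs: positive = 6, negative = 4.
Step 3: Under H0: P(positive) = 0.5, so the number of positives S ~ Bin(10, 0.5).
Step 4: Two-sided exact p-value = sum of Bin(10,0.5) probabilities at or below the observed probability = 0.753906.
Step 5: alpha = 0.1. fail to reject H0.

n_eff = 10, pos = 6, neg = 4, p = 0.753906, fail to reject H0.


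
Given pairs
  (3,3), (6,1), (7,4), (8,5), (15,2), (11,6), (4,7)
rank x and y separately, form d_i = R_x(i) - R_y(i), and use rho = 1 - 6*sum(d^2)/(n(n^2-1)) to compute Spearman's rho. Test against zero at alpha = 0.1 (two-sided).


Step 1: Rank x and y separately (midranks; no ties here).
rank(x): 3->1, 6->3, 7->4, 8->5, 15->7, 11->6, 4->2
rank(y): 3->3, 1->1, 4->4, 5->5, 2->2, 6->6, 7->7
Step 2: d_i = R_x(i) - R_y(i); compute d_i^2.
  (1-3)^2=4, (3-1)^2=4, (4-4)^2=0, (5-5)^2=0, (7-2)^2=25, (6-6)^2=0, (2-7)^2=25
sum(d^2) = 58.
Step 3: rho = 1 - 6*58 / (7*(7^2 - 1)) = 1 - 348/336 = -0.035714.
Step 4: Under H0, t = rho * sqrt((n-2)/(1-rho^2)) = -0.0799 ~ t(5).
Step 5: Two-sided p-value from the t-distribution with 5 df = 0.939408.
Step 6: alpha = 0.1. fail to reject H0.

rho = -0.0357, p = 0.939408, fail to reject H0 at alpha = 0.1.


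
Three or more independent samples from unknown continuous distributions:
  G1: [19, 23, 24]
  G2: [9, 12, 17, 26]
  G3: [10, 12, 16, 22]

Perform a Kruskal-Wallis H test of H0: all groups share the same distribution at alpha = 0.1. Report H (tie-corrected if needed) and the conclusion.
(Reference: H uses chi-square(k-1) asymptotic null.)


Step 1: Combine all N = 11 observations and assign midranks.
sorted (value, group, rank): (9,G2,1), (10,G3,2), (12,G2,3.5), (12,G3,3.5), (16,G3,5), (17,G2,6), (19,G1,7), (22,G3,8), (23,G1,9), (24,G1,10), (26,G2,11)
Step 2: Sum ranks within each group.
R_1 = 26 (n_1 = 3)
R_2 = 21.5 (n_2 = 4)
R_3 = 18.5 (n_3 = 4)
Step 3: H = 12/(N(N+1)) * sum(R_i^2/n_i) - 3(N+1)
     = 12/(11*12) * (26^2/3 + 21.5^2/4 + 18.5^2/4) - 3*12
     = 0.090909 * 426.458 - 36
     = 2.768939.
Step 4: Ties present; correction factor C = 1 - 6/(11^3 - 11) = 0.995455. Corrected H = 2.768939 / 0.995455 = 2.781583.
Step 5: Under H0, H ~ chi^2(2); p-value = 0.248878.
Step 6: alpha = 0.1. fail to reject H0.

H = 2.7816, df = 2, p = 0.248878, fail to reject H0.


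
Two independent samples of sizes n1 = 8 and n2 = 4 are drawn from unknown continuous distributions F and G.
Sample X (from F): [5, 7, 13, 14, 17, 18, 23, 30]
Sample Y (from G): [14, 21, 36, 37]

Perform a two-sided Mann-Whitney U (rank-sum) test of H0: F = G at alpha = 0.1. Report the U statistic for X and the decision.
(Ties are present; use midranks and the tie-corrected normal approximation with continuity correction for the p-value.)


Step 1: Combine and sort all 12 observations; assign midranks.
sorted (value, group): (5,X), (7,X), (13,X), (14,X), (14,Y), (17,X), (18,X), (21,Y), (23,X), (30,X), (36,Y), (37,Y)
ranks: 5->1, 7->2, 13->3, 14->4.5, 14->4.5, 17->6, 18->7, 21->8, 23->9, 30->10, 36->11, 37->12
Step 2: Rank sum for X: R1 = 1 + 2 + 3 + 4.5 + 6 + 7 + 9 + 10 = 42.5.
Step 3: U_X = R1 - n1(n1+1)/2 = 42.5 - 8*9/2 = 42.5 - 36 = 6.5.
       U_Y = n1*n2 - U_X = 32 - 6.5 = 25.5.
Step 4: Ties are present, so use the tie-corrected normal approximation (with continuity correction) for the p-value.
Step 5: p-value = 0.125707; compare to alpha = 0.1. fail to reject H0.

U_X = 6.5, p = 0.125707, fail to reject H0 at alpha = 0.1.


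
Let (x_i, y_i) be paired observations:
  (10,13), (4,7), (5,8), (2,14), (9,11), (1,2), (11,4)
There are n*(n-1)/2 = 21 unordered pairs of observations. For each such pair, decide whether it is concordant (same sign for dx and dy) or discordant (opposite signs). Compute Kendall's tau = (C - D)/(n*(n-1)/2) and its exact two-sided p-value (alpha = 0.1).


Step 1: Enumerate the 21 unordered pairs (i,j) with i<j and classify each by sign(x_j-x_i) * sign(y_j-y_i).
  (1,2):dx=-6,dy=-6->C; (1,3):dx=-5,dy=-5->C; (1,4):dx=-8,dy=+1->D; (1,5):dx=-1,dy=-2->C
  (1,6):dx=-9,dy=-11->C; (1,7):dx=+1,dy=-9->D; (2,3):dx=+1,dy=+1->C; (2,4):dx=-2,dy=+7->D
  (2,5):dx=+5,dy=+4->C; (2,6):dx=-3,dy=-5->C; (2,7):dx=+7,dy=-3->D; (3,4):dx=-3,dy=+6->D
  (3,5):dx=+4,dy=+3->C; (3,6):dx=-4,dy=-6->C; (3,7):dx=+6,dy=-4->D; (4,5):dx=+7,dy=-3->D
  (4,6):dx=-1,dy=-12->C; (4,7):dx=+9,dy=-10->D; (5,6):dx=-8,dy=-9->C; (5,7):dx=+2,dy=-7->D
  (6,7):dx=+10,dy=+2->C
Step 2: C = 12, D = 9, total pairs = 21.
Step 3: tau = (C - D)/(n(n-1)/2) = (12 - 9)/21 = 0.142857.
Step 4: Exact two-sided p-value (enumerate n! = 5040 permutations of y under H0): p = 0.772619.
Step 5: alpha = 0.1. fail to reject H0.

tau_b = 0.1429 (C=12, D=9), p = 0.772619, fail to reject H0.


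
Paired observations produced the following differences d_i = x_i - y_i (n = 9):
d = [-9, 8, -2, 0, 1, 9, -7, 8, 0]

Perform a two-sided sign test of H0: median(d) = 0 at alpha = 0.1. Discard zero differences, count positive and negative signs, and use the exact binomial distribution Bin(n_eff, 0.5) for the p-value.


Step 1: Discard zero differences. Original n = 9; n_eff = number of nonzero differences = 7.
Nonzero differences (with sign): -9, +8, -2, +1, +9, -7, +8
Step 2: Count signs: positive = 4, negative = 3.
Step 3: Under H0: P(positive) = 0.5, so the number of positives S ~ Bin(7, 0.5).
Step 4: Two-sided exact p-value = sum of Bin(7,0.5) probabilities at or below the observed probability = 1.000000.
Step 5: alpha = 0.1. fail to reject H0.

n_eff = 7, pos = 4, neg = 3, p = 1.000000, fail to reject H0.


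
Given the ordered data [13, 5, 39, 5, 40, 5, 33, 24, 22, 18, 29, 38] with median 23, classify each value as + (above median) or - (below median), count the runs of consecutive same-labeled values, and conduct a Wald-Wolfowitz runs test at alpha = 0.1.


Step 1: Compute median = 23; label A = above, B = below.
Labels in order: BBABABAABBAA  (n_A = 6, n_B = 6)
Step 2: Count runs R = 8.
Step 3: Under H0 (random ordering), E[R] = 2*n_A*n_B/(n_A+n_B) + 1 = 2*6*6/12 + 1 = 7.0000.
        Var[R] = 2*n_A*n_B*(2*n_A*n_B - n_A - n_B) / ((n_A+n_B)^2 * (n_A+n_B-1)) = 4320/1584 = 2.7273.
        SD[R] = 1.6514.
Step 4: Continuity-corrected z = (R - 0.5 - E[R]) / SD[R] = (8 - 0.5 - 7.0000) / 1.6514 = 0.3028.
Step 5: Two-sided p-value via normal approximation = 2*(1 - Phi(|z|)) = 0.762069.
Step 6: alpha = 0.1. fail to reject H0.

R = 8, z = 0.3028, p = 0.762069, fail to reject H0.


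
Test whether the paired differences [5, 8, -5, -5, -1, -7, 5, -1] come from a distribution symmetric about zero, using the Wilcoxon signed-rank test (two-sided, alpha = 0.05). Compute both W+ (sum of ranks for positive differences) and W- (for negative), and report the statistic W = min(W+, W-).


Step 1: Drop any zero differences (none here) and take |d_i|.
|d| = [5, 8, 5, 5, 1, 7, 5, 1]
Step 2: Midrank |d_i| (ties get averaged ranks).
ranks: |5|->4.5, |8|->8, |5|->4.5, |5|->4.5, |1|->1.5, |7|->7, |5|->4.5, |1|->1.5
Step 3: Attach original signs; sum ranks with positive sign and with negative sign.
W+ = 4.5 + 8 + 4.5 = 17
W- = 4.5 + 4.5 + 1.5 + 7 + 1.5 = 19
(Check: W+ + W- = 36 should equal n(n+1)/2 = 36.)
Step 4: Test statistic W = min(W+, W-) = 17.
Step 5: Ties in |d|, so use the tie-corrected normal approximation.
        E[W] = n(n+1)/4 = 8*9/4 = 18.
        Tie groups: |d|=1 (t=2), |d|=5 (t=4); sum(t^3 - t) = 66.
        Var[W] = n(n+1)(2n+1)/24 - sum(t^3-t)/48 = 1224/24 - 66/48 = 49.625.
        z = (W - E[W]) / sqrt(Var[W]) = (17 - 18) / 7.0445 = -0.1420.
        Two-sided p = 2*Phi(z) = 0.887116.
Step 6: alpha = 0.05. fail to reject H0.

W+ = 17, W- = 19, W = min = 17, p = 0.887116, fail to reject H0.


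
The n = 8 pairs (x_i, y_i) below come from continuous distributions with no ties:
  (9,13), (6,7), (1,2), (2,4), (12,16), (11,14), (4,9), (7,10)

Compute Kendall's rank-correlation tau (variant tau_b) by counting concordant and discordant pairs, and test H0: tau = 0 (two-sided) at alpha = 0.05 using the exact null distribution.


Step 1: Enumerate the 28 unordered pairs (i,j) with i<j and classify each by sign(x_j-x_i) * sign(y_j-y_i).
  (1,2):dx=-3,dy=-6->C; (1,3):dx=-8,dy=-11->C; (1,4):dx=-7,dy=-9->C; (1,5):dx=+3,dy=+3->C
  (1,6):dx=+2,dy=+1->C; (1,7):dx=-5,dy=-4->C; (1,8):dx=-2,dy=-3->C; (2,3):dx=-5,dy=-5->C
  (2,4):dx=-4,dy=-3->C; (2,5):dx=+6,dy=+9->C; (2,6):dx=+5,dy=+7->C; (2,7):dx=-2,dy=+2->D
  (2,8):dx=+1,dy=+3->C; (3,4):dx=+1,dy=+2->C; (3,5):dx=+11,dy=+14->C; (3,6):dx=+10,dy=+12->C
  (3,7):dx=+3,dy=+7->C; (3,8):dx=+6,dy=+8->C; (4,5):dx=+10,dy=+12->C; (4,6):dx=+9,dy=+10->C
  (4,7):dx=+2,dy=+5->C; (4,8):dx=+5,dy=+6->C; (5,6):dx=-1,dy=-2->C; (5,7):dx=-8,dy=-7->C
  (5,8):dx=-5,dy=-6->C; (6,7):dx=-7,dy=-5->C; (6,8):dx=-4,dy=-4->C; (7,8):dx=+3,dy=+1->C
Step 2: C = 27, D = 1, total pairs = 28.
Step 3: tau = (C - D)/(n(n-1)/2) = (27 - 1)/28 = 0.928571.
Step 4: Exact two-sided p-value (enumerate n! = 40320 permutations of y under H0): p = 0.000397.
Step 5: alpha = 0.05. reject H0.

tau_b = 0.9286 (C=27, D=1), p = 0.000397, reject H0.


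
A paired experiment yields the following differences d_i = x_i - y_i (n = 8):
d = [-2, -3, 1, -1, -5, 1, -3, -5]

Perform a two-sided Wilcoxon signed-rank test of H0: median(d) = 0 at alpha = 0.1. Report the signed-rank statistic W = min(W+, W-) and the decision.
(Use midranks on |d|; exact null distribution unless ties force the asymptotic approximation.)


Step 1: Drop any zero differences (none here) and take |d_i|.
|d| = [2, 3, 1, 1, 5, 1, 3, 5]
Step 2: Midrank |d_i| (ties get averaged ranks).
ranks: |2|->4, |3|->5.5, |1|->2, |1|->2, |5|->7.5, |1|->2, |3|->5.5, |5|->7.5
Step 3: Attach original signs; sum ranks with positive sign and with negative sign.
W+ = 2 + 2 = 4
W- = 4 + 5.5 + 2 + 7.5 + 5.5 + 7.5 = 32
(Check: W+ + W- = 36 should equal n(n+1)/2 = 36.)
Step 4: Test statistic W = min(W+, W-) = 4.
Step 5: Ties in |d|, so use the tie-corrected normal approximation.
        E[W] = n(n+1)/4 = 8*9/4 = 18.
        Tie groups: |d|=1 (t=3), |d|=3 (t=2), |d|=5 (t=2); sum(t^3 - t) = 36.
        Var[W] = n(n+1)(2n+1)/24 - sum(t^3-t)/48 = 1224/24 - 36/48 = 50.25.
        z = (W - E[W]) / sqrt(Var[W]) = (4 - 18) / 7.0887 = -1.9750.
        Two-sided p = 2*Phi(z) = 0.048272.
Step 6: alpha = 0.1. reject H0.

W+ = 4, W- = 32, W = min = 4, p = 0.048272, reject H0.


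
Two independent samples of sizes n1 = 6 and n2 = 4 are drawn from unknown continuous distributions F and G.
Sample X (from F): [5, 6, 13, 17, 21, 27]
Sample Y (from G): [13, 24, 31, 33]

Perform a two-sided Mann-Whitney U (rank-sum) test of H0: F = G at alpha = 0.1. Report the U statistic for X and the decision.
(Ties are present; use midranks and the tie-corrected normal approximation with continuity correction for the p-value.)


Step 1: Combine and sort all 10 observations; assign midranks.
sorted (value, group): (5,X), (6,X), (13,X), (13,Y), (17,X), (21,X), (24,Y), (27,X), (31,Y), (33,Y)
ranks: 5->1, 6->2, 13->3.5, 13->3.5, 17->5, 21->6, 24->7, 27->8, 31->9, 33->10
Step 2: Rank sum for X: R1 = 1 + 2 + 3.5 + 5 + 6 + 8 = 25.5.
Step 3: U_X = R1 - n1(n1+1)/2 = 25.5 - 6*7/2 = 25.5 - 21 = 4.5.
       U_Y = n1*n2 - U_X = 24 - 4.5 = 19.5.
Step 4: Ties are present, so use the tie-corrected normal approximation (with continuity correction) for the p-value.
Step 5: p-value = 0.134407; compare to alpha = 0.1. fail to reject H0.

U_X = 4.5, p = 0.134407, fail to reject H0 at alpha = 0.1.


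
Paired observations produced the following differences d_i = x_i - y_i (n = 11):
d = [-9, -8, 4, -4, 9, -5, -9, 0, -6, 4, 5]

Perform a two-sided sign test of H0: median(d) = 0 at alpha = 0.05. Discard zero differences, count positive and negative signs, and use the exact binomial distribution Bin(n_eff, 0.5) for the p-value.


Step 1: Discard zero differences. Original n = 11; n_eff = number of nonzero differences = 10.
Nonzero differences (with sign): -9, -8, +4, -4, +9, -5, -9, -6, +4, +5
Step 2: Count signs: positive = 4, negative = 6.
Step 3: Under H0: P(positive) = 0.5, so the number of positives S ~ Bin(10, 0.5).
Step 4: Two-sided exact p-value = sum of Bin(10,0.5) probabilities at or below the observed probability = 0.753906.
Step 5: alpha = 0.05. fail to reject H0.

n_eff = 10, pos = 4, neg = 6, p = 0.753906, fail to reject H0.


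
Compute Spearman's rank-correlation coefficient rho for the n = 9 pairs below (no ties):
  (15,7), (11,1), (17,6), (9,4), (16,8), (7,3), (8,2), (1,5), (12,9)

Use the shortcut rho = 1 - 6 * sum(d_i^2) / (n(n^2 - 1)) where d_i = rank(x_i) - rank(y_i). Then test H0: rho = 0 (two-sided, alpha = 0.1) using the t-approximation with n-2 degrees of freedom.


Step 1: Rank x and y separately (midranks; no ties here).
rank(x): 15->7, 11->5, 17->9, 9->4, 16->8, 7->2, 8->3, 1->1, 12->6
rank(y): 7->7, 1->1, 6->6, 4->4, 8->8, 3->3, 2->2, 5->5, 9->9
Step 2: d_i = R_x(i) - R_y(i); compute d_i^2.
  (7-7)^2=0, (5-1)^2=16, (9-6)^2=9, (4-4)^2=0, (8-8)^2=0, (2-3)^2=1, (3-2)^2=1, (1-5)^2=16, (6-9)^2=9
sum(d^2) = 52.
Step 3: rho = 1 - 6*52 / (9*(9^2 - 1)) = 1 - 312/720 = 0.566667.
Step 4: Under H0, t = rho * sqrt((n-2)/(1-rho^2)) = 1.8196 ~ t(7).
Step 5: Two-sided p-value from the t-distribution with 7 df = 0.111633.
Step 6: alpha = 0.1. fail to reject H0.

rho = 0.5667, p = 0.111633, fail to reject H0 at alpha = 0.1.


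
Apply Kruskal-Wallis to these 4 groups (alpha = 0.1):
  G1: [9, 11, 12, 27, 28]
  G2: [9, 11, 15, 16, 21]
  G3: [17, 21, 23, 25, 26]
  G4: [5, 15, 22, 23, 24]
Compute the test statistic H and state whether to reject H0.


Step 1: Combine all N = 20 observations and assign midranks.
sorted (value, group, rank): (5,G4,1), (9,G1,2.5), (9,G2,2.5), (11,G1,4.5), (11,G2,4.5), (12,G1,6), (15,G2,7.5), (15,G4,7.5), (16,G2,9), (17,G3,10), (21,G2,11.5), (21,G3,11.5), (22,G4,13), (23,G3,14.5), (23,G4,14.5), (24,G4,16), (25,G3,17), (26,G3,18), (27,G1,19), (28,G1,20)
Step 2: Sum ranks within each group.
R_1 = 52 (n_1 = 5)
R_2 = 35 (n_2 = 5)
R_3 = 71 (n_3 = 5)
R_4 = 52 (n_4 = 5)
Step 3: H = 12/(N(N+1)) * sum(R_i^2/n_i) - 3(N+1)
     = 12/(20*21) * (52^2/5 + 35^2/5 + 71^2/5 + 52^2/5) - 3*21
     = 0.028571 * 2334.8 - 63
     = 3.708571.
Step 4: Ties present; correction factor C = 1 - 30/(20^3 - 20) = 0.996241. Corrected H = 3.708571 / 0.996241 = 3.722566.
Step 5: Under H0, H ~ chi^2(3); p-value = 0.293022.
Step 6: alpha = 0.1. fail to reject H0.

H = 3.7226, df = 3, p = 0.293022, fail to reject H0.


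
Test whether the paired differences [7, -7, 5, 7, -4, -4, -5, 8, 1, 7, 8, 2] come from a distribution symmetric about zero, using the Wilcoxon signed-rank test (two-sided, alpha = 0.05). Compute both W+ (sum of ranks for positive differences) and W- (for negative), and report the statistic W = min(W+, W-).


Step 1: Drop any zero differences (none here) and take |d_i|.
|d| = [7, 7, 5, 7, 4, 4, 5, 8, 1, 7, 8, 2]
Step 2: Midrank |d_i| (ties get averaged ranks).
ranks: |7|->8.5, |7|->8.5, |5|->5.5, |7|->8.5, |4|->3.5, |4|->3.5, |5|->5.5, |8|->11.5, |1|->1, |7|->8.5, |8|->11.5, |2|->2
Step 3: Attach original signs; sum ranks with positive sign and with negative sign.
W+ = 8.5 + 5.5 + 8.5 + 11.5 + 1 + 8.5 + 11.5 + 2 = 57
W- = 8.5 + 3.5 + 3.5 + 5.5 = 21
(Check: W+ + W- = 78 should equal n(n+1)/2 = 78.)
Step 4: Test statistic W = min(W+, W-) = 21.
Step 5: Ties in |d|, so use the tie-corrected normal approximation.
        E[W] = n(n+1)/4 = 12*13/4 = 39.
        Tie groups: |d|=4 (t=2), |d|=5 (t=2), |d|=7 (t=4), |d|=8 (t=2); sum(t^3 - t) = 78.
        Var[W] = n(n+1)(2n+1)/24 - sum(t^3-t)/48 = 3900/24 - 78/48 = 160.875.
        z = (W - E[W]) / sqrt(Var[W]) = (21 - 39) / 12.6837 = -1.4191.
        Two-sided p = 2*Phi(z) = 0.155855.
Step 6: alpha = 0.05. fail to reject H0.

W+ = 57, W- = 21, W = min = 21, p = 0.155855, fail to reject H0.


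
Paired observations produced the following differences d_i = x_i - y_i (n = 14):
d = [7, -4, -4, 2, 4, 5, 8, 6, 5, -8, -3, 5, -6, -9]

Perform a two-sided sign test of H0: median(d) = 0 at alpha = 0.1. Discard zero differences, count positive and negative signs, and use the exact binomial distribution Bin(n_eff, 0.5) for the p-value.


Step 1: Discard zero differences. Original n = 14; n_eff = number of nonzero differences = 14.
Nonzero differences (with sign): +7, -4, -4, +2, +4, +5, +8, +6, +5, -8, -3, +5, -6, -9
Step 2: Count signs: positive = 8, negative = 6.
Step 3: Under H0: P(positive) = 0.5, so the number of positives S ~ Bin(14, 0.5).
Step 4: Two-sided exact p-value = sum of Bin(14,0.5) probabilities at or below the observed probability = 0.790527.
Step 5: alpha = 0.1. fail to reject H0.

n_eff = 14, pos = 8, neg = 6, p = 0.790527, fail to reject H0.


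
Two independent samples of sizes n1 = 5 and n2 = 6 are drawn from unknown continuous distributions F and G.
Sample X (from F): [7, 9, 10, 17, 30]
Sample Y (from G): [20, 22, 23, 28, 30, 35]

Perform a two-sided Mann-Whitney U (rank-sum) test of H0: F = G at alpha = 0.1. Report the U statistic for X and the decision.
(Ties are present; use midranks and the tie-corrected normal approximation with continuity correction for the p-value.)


Step 1: Combine and sort all 11 observations; assign midranks.
sorted (value, group): (7,X), (9,X), (10,X), (17,X), (20,Y), (22,Y), (23,Y), (28,Y), (30,X), (30,Y), (35,Y)
ranks: 7->1, 9->2, 10->3, 17->4, 20->5, 22->6, 23->7, 28->8, 30->9.5, 30->9.5, 35->11
Step 2: Rank sum for X: R1 = 1 + 2 + 3 + 4 + 9.5 = 19.5.
Step 3: U_X = R1 - n1(n1+1)/2 = 19.5 - 5*6/2 = 19.5 - 15 = 4.5.
       U_Y = n1*n2 - U_X = 30 - 4.5 = 25.5.
Step 4: Ties are present, so use the tie-corrected normal approximation (with continuity correction) for the p-value.
Step 5: p-value = 0.067264; compare to alpha = 0.1. reject H0.

U_X = 4.5, p = 0.067264, reject H0 at alpha = 0.1.


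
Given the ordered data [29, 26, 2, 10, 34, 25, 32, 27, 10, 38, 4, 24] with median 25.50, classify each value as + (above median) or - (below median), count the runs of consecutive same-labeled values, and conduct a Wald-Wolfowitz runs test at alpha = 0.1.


Step 1: Compute median = 25.50; label A = above, B = below.
Labels in order: AABBABAABABB  (n_A = 6, n_B = 6)
Step 2: Count runs R = 8.
Step 3: Under H0 (random ordering), E[R] = 2*n_A*n_B/(n_A+n_B) + 1 = 2*6*6/12 + 1 = 7.0000.
        Var[R] = 2*n_A*n_B*(2*n_A*n_B - n_A - n_B) / ((n_A+n_B)^2 * (n_A+n_B-1)) = 4320/1584 = 2.7273.
        SD[R] = 1.6514.
Step 4: Continuity-corrected z = (R - 0.5 - E[R]) / SD[R] = (8 - 0.5 - 7.0000) / 1.6514 = 0.3028.
Step 5: Two-sided p-value via normal approximation = 2*(1 - Phi(|z|)) = 0.762069.
Step 6: alpha = 0.1. fail to reject H0.

R = 8, z = 0.3028, p = 0.762069, fail to reject H0.


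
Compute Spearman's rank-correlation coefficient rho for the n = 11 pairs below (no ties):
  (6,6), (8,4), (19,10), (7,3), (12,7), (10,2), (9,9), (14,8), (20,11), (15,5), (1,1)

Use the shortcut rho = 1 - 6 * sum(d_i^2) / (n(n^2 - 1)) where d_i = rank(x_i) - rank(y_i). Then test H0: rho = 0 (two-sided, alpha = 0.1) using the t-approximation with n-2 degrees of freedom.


Step 1: Rank x and y separately (midranks; no ties here).
rank(x): 6->2, 8->4, 19->10, 7->3, 12->7, 10->6, 9->5, 14->8, 20->11, 15->9, 1->1
rank(y): 6->6, 4->4, 10->10, 3->3, 7->7, 2->2, 9->9, 8->8, 11->11, 5->5, 1->1
Step 2: d_i = R_x(i) - R_y(i); compute d_i^2.
  (2-6)^2=16, (4-4)^2=0, (10-10)^2=0, (3-3)^2=0, (7-7)^2=0, (6-2)^2=16, (5-9)^2=16, (8-8)^2=0, (11-11)^2=0, (9-5)^2=16, (1-1)^2=0
sum(d^2) = 64.
Step 3: rho = 1 - 6*64 / (11*(11^2 - 1)) = 1 - 384/1320 = 0.709091.
Step 4: Under H0, t = rho * sqrt((n-2)/(1-rho^2)) = 3.0169 ~ t(9).
Step 5: Two-sided p-value from the t-distribution with 9 df = 0.014552.
Step 6: alpha = 0.1. reject H0.

rho = 0.7091, p = 0.014552, reject H0 at alpha = 0.1.


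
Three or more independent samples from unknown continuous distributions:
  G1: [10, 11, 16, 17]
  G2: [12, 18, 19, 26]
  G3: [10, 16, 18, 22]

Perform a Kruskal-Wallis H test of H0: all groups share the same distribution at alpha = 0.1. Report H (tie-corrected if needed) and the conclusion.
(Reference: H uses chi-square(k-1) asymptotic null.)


Step 1: Combine all N = 12 observations and assign midranks.
sorted (value, group, rank): (10,G1,1.5), (10,G3,1.5), (11,G1,3), (12,G2,4), (16,G1,5.5), (16,G3,5.5), (17,G1,7), (18,G2,8.5), (18,G3,8.5), (19,G2,10), (22,G3,11), (26,G2,12)
Step 2: Sum ranks within each group.
R_1 = 17 (n_1 = 4)
R_2 = 34.5 (n_2 = 4)
R_3 = 26.5 (n_3 = 4)
Step 3: H = 12/(N(N+1)) * sum(R_i^2/n_i) - 3(N+1)
     = 12/(12*13) * (17^2/4 + 34.5^2/4 + 26.5^2/4) - 3*13
     = 0.076923 * 545.375 - 39
     = 2.951923.
Step 4: Ties present; correction factor C = 1 - 18/(12^3 - 12) = 0.989510. Corrected H = 2.951923 / 0.989510 = 2.983216.
Step 5: Under H0, H ~ chi^2(2); p-value = 0.225011.
Step 6: alpha = 0.1. fail to reject H0.

H = 2.9832, df = 2, p = 0.225011, fail to reject H0.


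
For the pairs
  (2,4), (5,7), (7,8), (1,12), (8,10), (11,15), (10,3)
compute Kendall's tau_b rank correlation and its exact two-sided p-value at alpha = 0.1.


Step 1: Enumerate the 21 unordered pairs (i,j) with i<j and classify each by sign(x_j-x_i) * sign(y_j-y_i).
  (1,2):dx=+3,dy=+3->C; (1,3):dx=+5,dy=+4->C; (1,4):dx=-1,dy=+8->D; (1,5):dx=+6,dy=+6->C
  (1,6):dx=+9,dy=+11->C; (1,7):dx=+8,dy=-1->D; (2,3):dx=+2,dy=+1->C; (2,4):dx=-4,dy=+5->D
  (2,5):dx=+3,dy=+3->C; (2,6):dx=+6,dy=+8->C; (2,7):dx=+5,dy=-4->D; (3,4):dx=-6,dy=+4->D
  (3,5):dx=+1,dy=+2->C; (3,6):dx=+4,dy=+7->C; (3,7):dx=+3,dy=-5->D; (4,5):dx=+7,dy=-2->D
  (4,6):dx=+10,dy=+3->C; (4,7):dx=+9,dy=-9->D; (5,6):dx=+3,dy=+5->C; (5,7):dx=+2,dy=-7->D
  (6,7):dx=-1,dy=-12->C
Step 2: C = 12, D = 9, total pairs = 21.
Step 3: tau = (C - D)/(n(n-1)/2) = (12 - 9)/21 = 0.142857.
Step 4: Exact two-sided p-value (enumerate n! = 5040 permutations of y under H0): p = 0.772619.
Step 5: alpha = 0.1. fail to reject H0.

tau_b = 0.1429 (C=12, D=9), p = 0.772619, fail to reject H0.


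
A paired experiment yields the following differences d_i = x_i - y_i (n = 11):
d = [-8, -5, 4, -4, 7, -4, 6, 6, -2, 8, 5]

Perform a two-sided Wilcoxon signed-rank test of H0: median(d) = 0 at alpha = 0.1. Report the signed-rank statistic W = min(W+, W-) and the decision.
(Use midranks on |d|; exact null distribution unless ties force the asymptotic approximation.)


Step 1: Drop any zero differences (none here) and take |d_i|.
|d| = [8, 5, 4, 4, 7, 4, 6, 6, 2, 8, 5]
Step 2: Midrank |d_i| (ties get averaged ranks).
ranks: |8|->10.5, |5|->5.5, |4|->3, |4|->3, |7|->9, |4|->3, |6|->7.5, |6|->7.5, |2|->1, |8|->10.5, |5|->5.5
Step 3: Attach original signs; sum ranks with positive sign and with negative sign.
W+ = 3 + 9 + 7.5 + 7.5 + 10.5 + 5.5 = 43
W- = 10.5 + 5.5 + 3 + 3 + 1 = 23
(Check: W+ + W- = 66 should equal n(n+1)/2 = 66.)
Step 4: Test statistic W = min(W+, W-) = 23.
Step 5: Ties in |d|, so use the tie-corrected normal approximation.
        E[W] = n(n+1)/4 = 11*12/4 = 33.
        Tie groups: |d|=4 (t=3), |d|=5 (t=2), |d|=6 (t=2), |d|=8 (t=2); sum(t^3 - t) = 42.
        Var[W] = n(n+1)(2n+1)/24 - sum(t^3-t)/48 = 3036/24 - 42/48 = 125.625.
        z = (W - E[W]) / sqrt(Var[W]) = (23 - 33) / 11.2083 = -0.8922.
        Two-sided p = 2*Phi(z) = 0.372286.
Step 6: alpha = 0.1. fail to reject H0.

W+ = 43, W- = 23, W = min = 23, p = 0.372286, fail to reject H0.


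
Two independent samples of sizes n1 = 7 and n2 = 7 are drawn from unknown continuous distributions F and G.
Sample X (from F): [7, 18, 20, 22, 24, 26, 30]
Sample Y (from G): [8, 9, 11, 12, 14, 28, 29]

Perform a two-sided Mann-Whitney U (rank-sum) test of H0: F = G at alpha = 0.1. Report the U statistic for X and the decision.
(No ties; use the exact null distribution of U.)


Step 1: Combine and sort all 14 observations; assign midranks.
sorted (value, group): (7,X), (8,Y), (9,Y), (11,Y), (12,Y), (14,Y), (18,X), (20,X), (22,X), (24,X), (26,X), (28,Y), (29,Y), (30,X)
ranks: 7->1, 8->2, 9->3, 11->4, 12->5, 14->6, 18->7, 20->8, 22->9, 24->10, 26->11, 28->12, 29->13, 30->14
Step 2: Rank sum for X: R1 = 1 + 7 + 8 + 9 + 10 + 11 + 14 = 60.
Step 3: U_X = R1 - n1(n1+1)/2 = 60 - 7*8/2 = 60 - 28 = 32.
       U_Y = n1*n2 - U_X = 49 - 32 = 17.
Step 4: No ties, so the exact null distribution of U (based on enumerating the C(14,7) = 3432 equally likely rank assignments) gives the two-sided p-value.
Step 5: p-value = 0.382867; compare to alpha = 0.1. fail to reject H0.

U_X = 32, p = 0.382867, fail to reject H0 at alpha = 0.1.
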